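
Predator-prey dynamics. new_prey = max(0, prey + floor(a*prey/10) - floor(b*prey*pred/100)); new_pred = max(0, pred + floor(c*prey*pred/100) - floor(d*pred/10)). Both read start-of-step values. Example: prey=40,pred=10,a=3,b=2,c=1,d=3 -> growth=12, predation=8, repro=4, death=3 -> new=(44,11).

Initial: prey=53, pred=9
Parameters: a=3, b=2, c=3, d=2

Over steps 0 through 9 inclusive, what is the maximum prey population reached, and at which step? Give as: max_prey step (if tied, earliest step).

Step 1: prey: 53+15-9=59; pred: 9+14-1=22
Step 2: prey: 59+17-25=51; pred: 22+38-4=56
Step 3: prey: 51+15-57=9; pred: 56+85-11=130
Step 4: prey: 9+2-23=0; pred: 130+35-26=139
Step 5: prey: 0+0-0=0; pred: 139+0-27=112
Step 6: prey: 0+0-0=0; pred: 112+0-22=90
Step 7: prey: 0+0-0=0; pred: 90+0-18=72
Step 8: prey: 0+0-0=0; pred: 72+0-14=58
Step 9: prey: 0+0-0=0; pred: 58+0-11=47
Max prey = 59 at step 1

Answer: 59 1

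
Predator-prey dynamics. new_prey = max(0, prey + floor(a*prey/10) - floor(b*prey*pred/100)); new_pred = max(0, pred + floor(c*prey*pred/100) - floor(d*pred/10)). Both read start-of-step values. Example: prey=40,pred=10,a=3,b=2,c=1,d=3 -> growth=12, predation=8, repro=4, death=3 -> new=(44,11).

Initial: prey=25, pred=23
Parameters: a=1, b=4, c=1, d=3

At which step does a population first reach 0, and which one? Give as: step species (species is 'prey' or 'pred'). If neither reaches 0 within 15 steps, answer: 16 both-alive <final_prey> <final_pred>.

Answer: 16 both-alive 1 3

Derivation:
Step 1: prey: 25+2-23=4; pred: 23+5-6=22
Step 2: prey: 4+0-3=1; pred: 22+0-6=16
Step 3: prey: 1+0-0=1; pred: 16+0-4=12
Step 4: prey: 1+0-0=1; pred: 12+0-3=9
Step 5: prey: 1+0-0=1; pred: 9+0-2=7
Step 6: prey: 1+0-0=1; pred: 7+0-2=5
Step 7: prey: 1+0-0=1; pred: 5+0-1=4
Step 8: prey: 1+0-0=1; pred: 4+0-1=3
Step 9: prey: 1+0-0=1; pred: 3+0-0=3
Steps 10-15: state stable at prey=1, pred=3 (no change)
No extinction within 15 steps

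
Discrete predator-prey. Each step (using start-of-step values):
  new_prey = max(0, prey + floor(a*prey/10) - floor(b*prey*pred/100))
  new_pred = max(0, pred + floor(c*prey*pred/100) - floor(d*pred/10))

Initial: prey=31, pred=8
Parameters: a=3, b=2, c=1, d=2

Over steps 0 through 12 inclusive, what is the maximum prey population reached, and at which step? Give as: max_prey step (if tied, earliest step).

Step 1: prey: 31+9-4=36; pred: 8+2-1=9
Step 2: prey: 36+10-6=40; pred: 9+3-1=11
Step 3: prey: 40+12-8=44; pred: 11+4-2=13
Step 4: prey: 44+13-11=46; pred: 13+5-2=16
Step 5: prey: 46+13-14=45; pred: 16+7-3=20
Step 6: prey: 45+13-18=40; pred: 20+9-4=25
Step 7: prey: 40+12-20=32; pred: 25+10-5=30
Step 8: prey: 32+9-19=22; pred: 30+9-6=33
Step 9: prey: 22+6-14=14; pred: 33+7-6=34
Step 10: prey: 14+4-9=9; pred: 34+4-6=32
Step 11: prey: 9+2-5=6; pred: 32+2-6=28
Step 12: prey: 6+1-3=4; pred: 28+1-5=24
Max prey = 46 at step 4

Answer: 46 4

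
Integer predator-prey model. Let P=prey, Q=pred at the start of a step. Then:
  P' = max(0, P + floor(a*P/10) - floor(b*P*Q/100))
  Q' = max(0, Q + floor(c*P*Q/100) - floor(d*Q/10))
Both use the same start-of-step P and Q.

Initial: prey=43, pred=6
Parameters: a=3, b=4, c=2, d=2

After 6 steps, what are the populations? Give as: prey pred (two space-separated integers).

Answer: 0 25

Derivation:
Step 1: prey: 43+12-10=45; pred: 6+5-1=10
Step 2: prey: 45+13-18=40; pred: 10+9-2=17
Step 3: prey: 40+12-27=25; pred: 17+13-3=27
Step 4: prey: 25+7-27=5; pred: 27+13-5=35
Step 5: prey: 5+1-7=0; pred: 35+3-7=31
Step 6: prey: 0+0-0=0; pred: 31+0-6=25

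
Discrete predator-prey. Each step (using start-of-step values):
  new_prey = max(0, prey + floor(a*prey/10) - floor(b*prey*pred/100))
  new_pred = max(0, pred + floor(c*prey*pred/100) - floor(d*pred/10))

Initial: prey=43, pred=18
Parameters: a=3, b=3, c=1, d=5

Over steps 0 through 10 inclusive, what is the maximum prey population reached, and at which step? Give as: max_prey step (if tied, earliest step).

Answer: 61 10

Derivation:
Step 1: prey: 43+12-23=32; pred: 18+7-9=16
Step 2: prey: 32+9-15=26; pred: 16+5-8=13
Step 3: prey: 26+7-10=23; pred: 13+3-6=10
Step 4: prey: 23+6-6=23; pred: 10+2-5=7
Step 5: prey: 23+6-4=25; pred: 7+1-3=5
Step 6: prey: 25+7-3=29; pred: 5+1-2=4
Step 7: prey: 29+8-3=34; pred: 4+1-2=3
Step 8: prey: 34+10-3=41; pred: 3+1-1=3
Step 9: prey: 41+12-3=50; pred: 3+1-1=3
Step 10: prey: 50+15-4=61; pred: 3+1-1=3
Max prey = 61 at step 10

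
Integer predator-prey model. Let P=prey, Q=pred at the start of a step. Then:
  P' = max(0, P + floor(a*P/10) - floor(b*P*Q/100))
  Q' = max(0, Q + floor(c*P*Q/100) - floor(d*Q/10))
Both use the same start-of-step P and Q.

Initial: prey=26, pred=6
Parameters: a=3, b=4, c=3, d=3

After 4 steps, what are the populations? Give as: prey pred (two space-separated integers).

Answer: 9 25

Derivation:
Step 1: prey: 26+7-6=27; pred: 6+4-1=9
Step 2: prey: 27+8-9=26; pred: 9+7-2=14
Step 3: prey: 26+7-14=19; pred: 14+10-4=20
Step 4: prey: 19+5-15=9; pred: 20+11-6=25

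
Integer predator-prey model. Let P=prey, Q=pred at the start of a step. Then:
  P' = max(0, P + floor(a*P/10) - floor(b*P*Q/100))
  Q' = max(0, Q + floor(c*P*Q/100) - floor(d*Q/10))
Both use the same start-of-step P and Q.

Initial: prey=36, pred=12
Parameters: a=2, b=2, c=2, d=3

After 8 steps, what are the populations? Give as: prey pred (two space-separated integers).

Answer: 2 16

Derivation:
Step 1: prey: 36+7-8=35; pred: 12+8-3=17
Step 2: prey: 35+7-11=31; pred: 17+11-5=23
Step 3: prey: 31+6-14=23; pred: 23+14-6=31
Step 4: prey: 23+4-14=13; pred: 31+14-9=36
Step 5: prey: 13+2-9=6; pred: 36+9-10=35
Step 6: prey: 6+1-4=3; pred: 35+4-10=29
Step 7: prey: 3+0-1=2; pred: 29+1-8=22
Step 8: prey: 2+0-0=2; pred: 22+0-6=16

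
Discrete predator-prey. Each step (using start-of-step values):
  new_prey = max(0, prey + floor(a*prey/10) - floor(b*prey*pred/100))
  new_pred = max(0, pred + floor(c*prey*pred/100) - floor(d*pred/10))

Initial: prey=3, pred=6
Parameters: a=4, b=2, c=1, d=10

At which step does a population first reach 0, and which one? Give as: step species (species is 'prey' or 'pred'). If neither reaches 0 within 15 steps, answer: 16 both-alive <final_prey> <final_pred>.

Step 1: prey: 3+1-0=4; pred: 6+0-6=0
First extinction: pred at step 1

Answer: 1 pred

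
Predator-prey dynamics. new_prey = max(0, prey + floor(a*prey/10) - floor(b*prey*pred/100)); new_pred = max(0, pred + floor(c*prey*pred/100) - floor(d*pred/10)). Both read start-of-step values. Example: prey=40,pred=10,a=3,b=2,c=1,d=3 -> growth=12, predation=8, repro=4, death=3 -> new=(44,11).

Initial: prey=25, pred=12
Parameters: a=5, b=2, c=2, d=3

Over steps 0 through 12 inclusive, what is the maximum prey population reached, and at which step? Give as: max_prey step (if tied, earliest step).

Answer: 41 3

Derivation:
Step 1: prey: 25+12-6=31; pred: 12+6-3=15
Step 2: prey: 31+15-9=37; pred: 15+9-4=20
Step 3: prey: 37+18-14=41; pred: 20+14-6=28
Step 4: prey: 41+20-22=39; pred: 28+22-8=42
Step 5: prey: 39+19-32=26; pred: 42+32-12=62
Step 6: prey: 26+13-32=7; pred: 62+32-18=76
Step 7: prey: 7+3-10=0; pred: 76+10-22=64
Step 8: prey: 0+0-0=0; pred: 64+0-19=45
Step 9: prey: 0+0-0=0; pred: 45+0-13=32
Step 10: prey: 0+0-0=0; pred: 32+0-9=23
Step 11: prey: 0+0-0=0; pred: 23+0-6=17
Step 12: prey: 0+0-0=0; pred: 17+0-5=12
Max prey = 41 at step 3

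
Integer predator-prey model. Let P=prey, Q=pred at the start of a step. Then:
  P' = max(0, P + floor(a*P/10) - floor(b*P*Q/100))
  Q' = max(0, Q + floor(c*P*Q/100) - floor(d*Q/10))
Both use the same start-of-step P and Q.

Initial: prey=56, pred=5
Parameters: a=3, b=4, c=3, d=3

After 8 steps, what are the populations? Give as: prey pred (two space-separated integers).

Answer: 0 14

Derivation:
Step 1: prey: 56+16-11=61; pred: 5+8-1=12
Step 2: prey: 61+18-29=50; pred: 12+21-3=30
Step 3: prey: 50+15-60=5; pred: 30+45-9=66
Step 4: prey: 5+1-13=0; pred: 66+9-19=56
Step 5: prey: 0+0-0=0; pred: 56+0-16=40
Step 6: prey: 0+0-0=0; pred: 40+0-12=28
Step 7: prey: 0+0-0=0; pred: 28+0-8=20
Step 8: prey: 0+0-0=0; pred: 20+0-6=14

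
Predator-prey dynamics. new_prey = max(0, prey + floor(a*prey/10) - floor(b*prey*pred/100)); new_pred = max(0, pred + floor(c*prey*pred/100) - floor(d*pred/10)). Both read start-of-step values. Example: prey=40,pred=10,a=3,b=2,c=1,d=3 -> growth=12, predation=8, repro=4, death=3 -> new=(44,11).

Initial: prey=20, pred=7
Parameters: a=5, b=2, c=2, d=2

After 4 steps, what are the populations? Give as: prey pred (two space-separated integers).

Step 1: prey: 20+10-2=28; pred: 7+2-1=8
Step 2: prey: 28+14-4=38; pred: 8+4-1=11
Step 3: prey: 38+19-8=49; pred: 11+8-2=17
Step 4: prey: 49+24-16=57; pred: 17+16-3=30

Answer: 57 30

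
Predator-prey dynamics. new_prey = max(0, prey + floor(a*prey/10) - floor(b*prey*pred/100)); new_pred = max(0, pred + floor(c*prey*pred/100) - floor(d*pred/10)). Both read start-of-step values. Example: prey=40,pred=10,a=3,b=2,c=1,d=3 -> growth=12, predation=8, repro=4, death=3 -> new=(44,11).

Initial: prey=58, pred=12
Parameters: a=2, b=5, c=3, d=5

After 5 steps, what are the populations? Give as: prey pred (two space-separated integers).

Answer: 0 5

Derivation:
Step 1: prey: 58+11-34=35; pred: 12+20-6=26
Step 2: prey: 35+7-45=0; pred: 26+27-13=40
Step 3: prey: 0+0-0=0; pred: 40+0-20=20
Step 4: prey: 0+0-0=0; pred: 20+0-10=10
Step 5: prey: 0+0-0=0; pred: 10+0-5=5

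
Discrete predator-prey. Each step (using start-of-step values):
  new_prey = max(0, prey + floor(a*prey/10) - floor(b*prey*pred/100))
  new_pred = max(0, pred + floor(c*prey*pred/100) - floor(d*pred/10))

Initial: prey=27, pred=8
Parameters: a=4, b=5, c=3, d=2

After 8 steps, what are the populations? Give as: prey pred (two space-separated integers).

Step 1: prey: 27+10-10=27; pred: 8+6-1=13
Step 2: prey: 27+10-17=20; pred: 13+10-2=21
Step 3: prey: 20+8-21=7; pred: 21+12-4=29
Step 4: prey: 7+2-10=0; pred: 29+6-5=30
Step 5: prey: 0+0-0=0; pred: 30+0-6=24
Step 6: prey: 0+0-0=0; pred: 24+0-4=20
Step 7: prey: 0+0-0=0; pred: 20+0-4=16
Step 8: prey: 0+0-0=0; pred: 16+0-3=13

Answer: 0 13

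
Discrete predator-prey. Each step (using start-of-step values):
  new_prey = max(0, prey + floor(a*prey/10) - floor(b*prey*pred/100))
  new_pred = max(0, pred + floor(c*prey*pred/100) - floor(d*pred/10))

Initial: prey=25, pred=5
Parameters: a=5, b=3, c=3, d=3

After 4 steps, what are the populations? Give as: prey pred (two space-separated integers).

Answer: 40 53

Derivation:
Step 1: prey: 25+12-3=34; pred: 5+3-1=7
Step 2: prey: 34+17-7=44; pred: 7+7-2=12
Step 3: prey: 44+22-15=51; pred: 12+15-3=24
Step 4: prey: 51+25-36=40; pred: 24+36-7=53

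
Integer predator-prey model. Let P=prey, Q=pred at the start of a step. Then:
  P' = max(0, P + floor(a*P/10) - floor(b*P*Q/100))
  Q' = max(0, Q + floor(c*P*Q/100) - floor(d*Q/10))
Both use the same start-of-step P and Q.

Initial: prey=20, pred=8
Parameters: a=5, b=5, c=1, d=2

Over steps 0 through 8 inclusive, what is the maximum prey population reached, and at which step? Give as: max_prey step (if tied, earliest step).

Step 1: prey: 20+10-8=22; pred: 8+1-1=8
Step 2: prey: 22+11-8=25; pred: 8+1-1=8
Step 3: prey: 25+12-10=27; pred: 8+2-1=9
Step 4: prey: 27+13-12=28; pred: 9+2-1=10
Step 5: prey: 28+14-14=28; pred: 10+2-2=10
Step 6: prey: 28+14-14=28; pred: 10+2-2=10
Step 7: prey: 28+14-14=28; pred: 10+2-2=10
Step 8: prey: 28+14-14=28; pred: 10+2-2=10
Max prey = 28 at step 4

Answer: 28 4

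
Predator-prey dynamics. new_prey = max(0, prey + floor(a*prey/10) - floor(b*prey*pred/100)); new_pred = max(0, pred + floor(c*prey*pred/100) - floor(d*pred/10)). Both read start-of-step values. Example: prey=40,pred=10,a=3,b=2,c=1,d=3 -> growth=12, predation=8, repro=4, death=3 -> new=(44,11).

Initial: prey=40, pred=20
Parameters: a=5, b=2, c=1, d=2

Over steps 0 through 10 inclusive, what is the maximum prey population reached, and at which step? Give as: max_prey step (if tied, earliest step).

Step 1: prey: 40+20-16=44; pred: 20+8-4=24
Step 2: prey: 44+22-21=45; pred: 24+10-4=30
Step 3: prey: 45+22-27=40; pred: 30+13-6=37
Step 4: prey: 40+20-29=31; pred: 37+14-7=44
Step 5: prey: 31+15-27=19; pred: 44+13-8=49
Step 6: prey: 19+9-18=10; pred: 49+9-9=49
Step 7: prey: 10+5-9=6; pred: 49+4-9=44
Step 8: prey: 6+3-5=4; pred: 44+2-8=38
Step 9: prey: 4+2-3=3; pred: 38+1-7=32
Step 10: prey: 3+1-1=3; pred: 32+0-6=26
Max prey = 45 at step 2

Answer: 45 2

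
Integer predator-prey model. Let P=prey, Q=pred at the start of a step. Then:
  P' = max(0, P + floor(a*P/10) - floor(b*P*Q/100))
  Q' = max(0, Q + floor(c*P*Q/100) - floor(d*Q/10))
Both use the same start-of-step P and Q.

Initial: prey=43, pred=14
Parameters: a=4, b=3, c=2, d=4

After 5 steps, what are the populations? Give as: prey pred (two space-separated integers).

Answer: 2 24

Derivation:
Step 1: prey: 43+17-18=42; pred: 14+12-5=21
Step 2: prey: 42+16-26=32; pred: 21+17-8=30
Step 3: prey: 32+12-28=16; pred: 30+19-12=37
Step 4: prey: 16+6-17=5; pred: 37+11-14=34
Step 5: prey: 5+2-5=2; pred: 34+3-13=24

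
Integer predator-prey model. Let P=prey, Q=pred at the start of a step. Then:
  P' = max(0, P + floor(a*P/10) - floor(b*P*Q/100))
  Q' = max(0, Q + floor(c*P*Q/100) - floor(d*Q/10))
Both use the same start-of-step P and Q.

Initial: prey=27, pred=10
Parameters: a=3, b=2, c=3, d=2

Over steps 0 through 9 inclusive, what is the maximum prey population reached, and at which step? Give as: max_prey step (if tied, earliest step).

Answer: 30 1

Derivation:
Step 1: prey: 27+8-5=30; pred: 10+8-2=16
Step 2: prey: 30+9-9=30; pred: 16+14-3=27
Step 3: prey: 30+9-16=23; pred: 27+24-5=46
Step 4: prey: 23+6-21=8; pred: 46+31-9=68
Step 5: prey: 8+2-10=0; pred: 68+16-13=71
Step 6: prey: 0+0-0=0; pred: 71+0-14=57
Step 7: prey: 0+0-0=0; pred: 57+0-11=46
Step 8: prey: 0+0-0=0; pred: 46+0-9=37
Step 9: prey: 0+0-0=0; pred: 37+0-7=30
Max prey = 30 at step 1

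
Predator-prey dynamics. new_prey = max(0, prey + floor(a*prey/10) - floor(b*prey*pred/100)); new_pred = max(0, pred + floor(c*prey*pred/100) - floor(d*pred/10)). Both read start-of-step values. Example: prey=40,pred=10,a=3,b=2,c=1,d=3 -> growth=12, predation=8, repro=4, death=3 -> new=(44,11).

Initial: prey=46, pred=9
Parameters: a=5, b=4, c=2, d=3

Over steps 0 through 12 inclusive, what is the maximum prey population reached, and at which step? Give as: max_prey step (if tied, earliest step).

Answer: 53 1

Derivation:
Step 1: prey: 46+23-16=53; pred: 9+8-2=15
Step 2: prey: 53+26-31=48; pred: 15+15-4=26
Step 3: prey: 48+24-49=23; pred: 26+24-7=43
Step 4: prey: 23+11-39=0; pred: 43+19-12=50
Step 5: prey: 0+0-0=0; pred: 50+0-15=35
Step 6: prey: 0+0-0=0; pred: 35+0-10=25
Step 7: prey: 0+0-0=0; pred: 25+0-7=18
Step 8: prey: 0+0-0=0; pred: 18+0-5=13
Step 9: prey: 0+0-0=0; pred: 13+0-3=10
Step 10: prey: 0+0-0=0; pred: 10+0-3=7
Step 11: prey: 0+0-0=0; pred: 7+0-2=5
Step 12: prey: 0+0-0=0; pred: 5+0-1=4
Max prey = 53 at step 1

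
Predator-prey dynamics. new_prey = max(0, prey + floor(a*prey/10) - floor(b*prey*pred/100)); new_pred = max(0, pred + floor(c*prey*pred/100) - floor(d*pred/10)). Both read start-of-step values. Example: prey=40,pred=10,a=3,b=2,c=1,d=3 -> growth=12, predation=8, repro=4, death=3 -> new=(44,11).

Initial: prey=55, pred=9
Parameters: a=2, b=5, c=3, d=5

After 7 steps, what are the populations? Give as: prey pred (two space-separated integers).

Answer: 0 2

Derivation:
Step 1: prey: 55+11-24=42; pred: 9+14-4=19
Step 2: prey: 42+8-39=11; pred: 19+23-9=33
Step 3: prey: 11+2-18=0; pred: 33+10-16=27
Step 4: prey: 0+0-0=0; pred: 27+0-13=14
Step 5: prey: 0+0-0=0; pred: 14+0-7=7
Step 6: prey: 0+0-0=0; pred: 7+0-3=4
Step 7: prey: 0+0-0=0; pred: 4+0-2=2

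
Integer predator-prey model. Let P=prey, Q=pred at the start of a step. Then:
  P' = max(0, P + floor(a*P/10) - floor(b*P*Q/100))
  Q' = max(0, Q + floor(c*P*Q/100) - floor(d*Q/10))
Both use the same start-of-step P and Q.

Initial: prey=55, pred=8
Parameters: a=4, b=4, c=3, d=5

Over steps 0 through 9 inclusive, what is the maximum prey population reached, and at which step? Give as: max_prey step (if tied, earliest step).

Step 1: prey: 55+22-17=60; pred: 8+13-4=17
Step 2: prey: 60+24-40=44; pred: 17+30-8=39
Step 3: prey: 44+17-68=0; pred: 39+51-19=71
Step 4: prey: 0+0-0=0; pred: 71+0-35=36
Step 5: prey: 0+0-0=0; pred: 36+0-18=18
Step 6: prey: 0+0-0=0; pred: 18+0-9=9
Step 7: prey: 0+0-0=0; pred: 9+0-4=5
Step 8: prey: 0+0-0=0; pred: 5+0-2=3
Step 9: prey: 0+0-0=0; pred: 3+0-1=2
Max prey = 60 at step 1

Answer: 60 1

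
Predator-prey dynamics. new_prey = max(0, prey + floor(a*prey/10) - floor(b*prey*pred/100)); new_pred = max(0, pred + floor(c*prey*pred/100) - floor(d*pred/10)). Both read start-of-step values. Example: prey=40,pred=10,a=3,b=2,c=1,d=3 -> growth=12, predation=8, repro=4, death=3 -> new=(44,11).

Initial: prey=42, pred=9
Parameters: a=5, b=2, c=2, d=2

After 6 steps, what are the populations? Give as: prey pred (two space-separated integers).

Step 1: prey: 42+21-7=56; pred: 9+7-1=15
Step 2: prey: 56+28-16=68; pred: 15+16-3=28
Step 3: prey: 68+34-38=64; pred: 28+38-5=61
Step 4: prey: 64+32-78=18; pred: 61+78-12=127
Step 5: prey: 18+9-45=0; pred: 127+45-25=147
Step 6: prey: 0+0-0=0; pred: 147+0-29=118

Answer: 0 118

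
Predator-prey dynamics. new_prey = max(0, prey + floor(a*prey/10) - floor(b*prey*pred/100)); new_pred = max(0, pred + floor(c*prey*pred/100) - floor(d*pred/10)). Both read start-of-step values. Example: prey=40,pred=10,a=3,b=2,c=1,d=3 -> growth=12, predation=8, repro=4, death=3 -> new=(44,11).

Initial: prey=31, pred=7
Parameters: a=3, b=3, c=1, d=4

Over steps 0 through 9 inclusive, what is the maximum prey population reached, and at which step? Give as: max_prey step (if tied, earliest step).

Step 1: prey: 31+9-6=34; pred: 7+2-2=7
Step 2: prey: 34+10-7=37; pred: 7+2-2=7
Step 3: prey: 37+11-7=41; pred: 7+2-2=7
Step 4: prey: 41+12-8=45; pred: 7+2-2=7
Step 5: prey: 45+13-9=49; pred: 7+3-2=8
Step 6: prey: 49+14-11=52; pred: 8+3-3=8
Step 7: prey: 52+15-12=55; pred: 8+4-3=9
Step 8: prey: 55+16-14=57; pred: 9+4-3=10
Step 9: prey: 57+17-17=57; pred: 10+5-4=11
Max prey = 57 at step 8

Answer: 57 8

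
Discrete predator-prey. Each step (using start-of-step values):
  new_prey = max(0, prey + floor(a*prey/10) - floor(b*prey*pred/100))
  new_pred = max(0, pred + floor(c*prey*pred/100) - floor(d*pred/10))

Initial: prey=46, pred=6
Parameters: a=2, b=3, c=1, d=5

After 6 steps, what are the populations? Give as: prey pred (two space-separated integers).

Step 1: prey: 46+9-8=47; pred: 6+2-3=5
Step 2: prey: 47+9-7=49; pred: 5+2-2=5
Step 3: prey: 49+9-7=51; pred: 5+2-2=5
Step 4: prey: 51+10-7=54; pred: 5+2-2=5
Step 5: prey: 54+10-8=56; pred: 5+2-2=5
Step 6: prey: 56+11-8=59; pred: 5+2-2=5

Answer: 59 5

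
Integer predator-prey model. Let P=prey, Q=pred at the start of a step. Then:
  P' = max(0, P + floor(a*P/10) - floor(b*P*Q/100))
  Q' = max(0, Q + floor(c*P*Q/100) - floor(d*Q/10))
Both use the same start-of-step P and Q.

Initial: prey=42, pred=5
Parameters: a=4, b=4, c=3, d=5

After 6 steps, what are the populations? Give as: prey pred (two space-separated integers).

Answer: 0 15

Derivation:
Step 1: prey: 42+16-8=50; pred: 5+6-2=9
Step 2: prey: 50+20-18=52; pred: 9+13-4=18
Step 3: prey: 52+20-37=35; pred: 18+28-9=37
Step 4: prey: 35+14-51=0; pred: 37+38-18=57
Step 5: prey: 0+0-0=0; pred: 57+0-28=29
Step 6: prey: 0+0-0=0; pred: 29+0-14=15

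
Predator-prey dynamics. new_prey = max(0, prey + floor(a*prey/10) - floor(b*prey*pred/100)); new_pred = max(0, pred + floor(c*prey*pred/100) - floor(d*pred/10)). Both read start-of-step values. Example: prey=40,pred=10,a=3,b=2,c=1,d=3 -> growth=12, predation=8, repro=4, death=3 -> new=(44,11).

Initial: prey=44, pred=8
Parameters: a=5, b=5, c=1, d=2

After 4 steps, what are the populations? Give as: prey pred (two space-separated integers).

Step 1: prey: 44+22-17=49; pred: 8+3-1=10
Step 2: prey: 49+24-24=49; pred: 10+4-2=12
Step 3: prey: 49+24-29=44; pred: 12+5-2=15
Step 4: prey: 44+22-33=33; pred: 15+6-3=18

Answer: 33 18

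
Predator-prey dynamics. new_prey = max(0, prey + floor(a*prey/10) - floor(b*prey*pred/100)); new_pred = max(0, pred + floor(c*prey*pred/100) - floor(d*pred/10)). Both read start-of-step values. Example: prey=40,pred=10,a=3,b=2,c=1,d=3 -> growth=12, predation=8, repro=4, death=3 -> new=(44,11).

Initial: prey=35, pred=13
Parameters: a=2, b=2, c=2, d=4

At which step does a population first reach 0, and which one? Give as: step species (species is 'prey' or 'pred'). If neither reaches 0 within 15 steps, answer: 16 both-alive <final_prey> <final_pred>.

Step 1: prey: 35+7-9=33; pred: 13+9-5=17
Step 2: prey: 33+6-11=28; pred: 17+11-6=22
Step 3: prey: 28+5-12=21; pred: 22+12-8=26
Step 4: prey: 21+4-10=15; pred: 26+10-10=26
Step 5: prey: 15+3-7=11; pred: 26+7-10=23
Step 6: prey: 11+2-5=8; pred: 23+5-9=19
Step 7: prey: 8+1-3=6; pred: 19+3-7=15
Step 8: prey: 6+1-1=6; pred: 15+1-6=10
Step 9: prey: 6+1-1=6; pred: 10+1-4=7
Step 10: prey: 6+1-0=7; pred: 7+0-2=5
Step 11: prey: 7+1-0=8; pred: 5+0-2=3
Step 12: prey: 8+1-0=9; pred: 3+0-1=2
Step 13: prey: 9+1-0=10; pred: 2+0-0=2
Step 14: prey: 10+2-0=12; pred: 2+0-0=2
Step 15: prey: 12+2-0=14; pred: 2+0-0=2
No extinction within 15 steps

Answer: 16 both-alive 14 2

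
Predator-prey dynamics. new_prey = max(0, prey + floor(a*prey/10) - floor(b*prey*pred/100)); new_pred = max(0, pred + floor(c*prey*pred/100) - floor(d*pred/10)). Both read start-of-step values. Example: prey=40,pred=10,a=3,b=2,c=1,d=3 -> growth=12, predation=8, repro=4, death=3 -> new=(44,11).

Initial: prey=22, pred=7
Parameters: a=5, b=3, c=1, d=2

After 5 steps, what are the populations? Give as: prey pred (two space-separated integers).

Answer: 67 16

Derivation:
Step 1: prey: 22+11-4=29; pred: 7+1-1=7
Step 2: prey: 29+14-6=37; pred: 7+2-1=8
Step 3: prey: 37+18-8=47; pred: 8+2-1=9
Step 4: prey: 47+23-12=58; pred: 9+4-1=12
Step 5: prey: 58+29-20=67; pred: 12+6-2=16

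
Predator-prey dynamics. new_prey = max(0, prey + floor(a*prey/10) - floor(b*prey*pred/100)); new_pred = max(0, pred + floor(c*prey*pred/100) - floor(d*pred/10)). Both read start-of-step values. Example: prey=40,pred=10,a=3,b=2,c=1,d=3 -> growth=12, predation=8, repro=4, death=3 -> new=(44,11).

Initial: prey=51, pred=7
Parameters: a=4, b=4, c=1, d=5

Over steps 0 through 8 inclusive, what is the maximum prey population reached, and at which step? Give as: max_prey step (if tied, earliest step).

Step 1: prey: 51+20-14=57; pred: 7+3-3=7
Step 2: prey: 57+22-15=64; pred: 7+3-3=7
Step 3: prey: 64+25-17=72; pred: 7+4-3=8
Step 4: prey: 72+28-23=77; pred: 8+5-4=9
Step 5: prey: 77+30-27=80; pred: 9+6-4=11
Step 6: prey: 80+32-35=77; pred: 11+8-5=14
Step 7: prey: 77+30-43=64; pred: 14+10-7=17
Step 8: prey: 64+25-43=46; pred: 17+10-8=19
Max prey = 80 at step 5

Answer: 80 5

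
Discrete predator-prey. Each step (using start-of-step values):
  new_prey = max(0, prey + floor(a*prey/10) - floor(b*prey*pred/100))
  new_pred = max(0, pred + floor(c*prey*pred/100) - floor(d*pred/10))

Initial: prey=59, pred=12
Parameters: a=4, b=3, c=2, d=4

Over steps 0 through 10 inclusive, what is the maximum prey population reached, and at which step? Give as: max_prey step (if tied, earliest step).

Answer: 61 1

Derivation:
Step 1: prey: 59+23-21=61; pred: 12+14-4=22
Step 2: prey: 61+24-40=45; pred: 22+26-8=40
Step 3: prey: 45+18-54=9; pred: 40+36-16=60
Step 4: prey: 9+3-16=0; pred: 60+10-24=46
Step 5: prey: 0+0-0=0; pred: 46+0-18=28
Step 6: prey: 0+0-0=0; pred: 28+0-11=17
Step 7: prey: 0+0-0=0; pred: 17+0-6=11
Step 8: prey: 0+0-0=0; pred: 11+0-4=7
Step 9: prey: 0+0-0=0; pred: 7+0-2=5
Step 10: prey: 0+0-0=0; pred: 5+0-2=3
Max prey = 61 at step 1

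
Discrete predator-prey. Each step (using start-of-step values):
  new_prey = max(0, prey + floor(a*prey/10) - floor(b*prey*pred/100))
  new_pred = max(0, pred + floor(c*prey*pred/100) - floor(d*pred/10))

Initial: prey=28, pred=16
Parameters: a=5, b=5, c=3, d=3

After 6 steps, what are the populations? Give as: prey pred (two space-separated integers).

Step 1: prey: 28+14-22=20; pred: 16+13-4=25
Step 2: prey: 20+10-25=5; pred: 25+15-7=33
Step 3: prey: 5+2-8=0; pred: 33+4-9=28
Step 4: prey: 0+0-0=0; pred: 28+0-8=20
Step 5: prey: 0+0-0=0; pred: 20+0-6=14
Step 6: prey: 0+0-0=0; pred: 14+0-4=10

Answer: 0 10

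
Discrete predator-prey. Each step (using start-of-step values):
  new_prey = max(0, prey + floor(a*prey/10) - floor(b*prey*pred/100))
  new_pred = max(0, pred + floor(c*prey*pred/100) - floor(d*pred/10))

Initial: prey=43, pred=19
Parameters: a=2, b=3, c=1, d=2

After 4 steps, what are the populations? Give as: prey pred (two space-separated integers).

Answer: 3 21

Derivation:
Step 1: prey: 43+8-24=27; pred: 19+8-3=24
Step 2: prey: 27+5-19=13; pred: 24+6-4=26
Step 3: prey: 13+2-10=5; pred: 26+3-5=24
Step 4: prey: 5+1-3=3; pred: 24+1-4=21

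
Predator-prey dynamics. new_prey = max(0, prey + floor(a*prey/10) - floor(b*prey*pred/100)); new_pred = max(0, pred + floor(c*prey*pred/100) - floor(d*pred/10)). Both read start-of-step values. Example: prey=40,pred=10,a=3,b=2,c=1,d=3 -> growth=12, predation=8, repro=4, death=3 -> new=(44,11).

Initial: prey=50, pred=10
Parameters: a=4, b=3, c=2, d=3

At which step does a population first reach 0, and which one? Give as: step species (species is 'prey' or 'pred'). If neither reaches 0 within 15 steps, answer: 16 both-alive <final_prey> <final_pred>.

Answer: 4 prey

Derivation:
Step 1: prey: 50+20-15=55; pred: 10+10-3=17
Step 2: prey: 55+22-28=49; pred: 17+18-5=30
Step 3: prey: 49+19-44=24; pred: 30+29-9=50
Step 4: prey: 24+9-36=0; pred: 50+24-15=59
First extinction: prey at step 4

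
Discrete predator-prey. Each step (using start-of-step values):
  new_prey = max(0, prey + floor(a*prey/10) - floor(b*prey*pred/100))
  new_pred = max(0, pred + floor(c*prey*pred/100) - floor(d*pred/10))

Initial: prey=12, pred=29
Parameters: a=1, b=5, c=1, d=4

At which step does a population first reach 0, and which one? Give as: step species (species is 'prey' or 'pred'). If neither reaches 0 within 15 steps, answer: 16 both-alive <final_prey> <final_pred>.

Answer: 1 prey

Derivation:
Step 1: prey: 12+1-17=0; pred: 29+3-11=21
First extinction: prey at step 1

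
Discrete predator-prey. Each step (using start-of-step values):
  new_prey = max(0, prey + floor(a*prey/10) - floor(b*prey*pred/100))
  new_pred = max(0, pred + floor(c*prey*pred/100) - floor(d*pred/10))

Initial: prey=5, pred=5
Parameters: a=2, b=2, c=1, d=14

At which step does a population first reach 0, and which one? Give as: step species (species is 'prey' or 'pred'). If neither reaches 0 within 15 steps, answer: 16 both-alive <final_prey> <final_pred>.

Answer: 1 pred

Derivation:
Step 1: prey: 5+1-0=6; pred: 5+0-7=0
First extinction: pred at step 1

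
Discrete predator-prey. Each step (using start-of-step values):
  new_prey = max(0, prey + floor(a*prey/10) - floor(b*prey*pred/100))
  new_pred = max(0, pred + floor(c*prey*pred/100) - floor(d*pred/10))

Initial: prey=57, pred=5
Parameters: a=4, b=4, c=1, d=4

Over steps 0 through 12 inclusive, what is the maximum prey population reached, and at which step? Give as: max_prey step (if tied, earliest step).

Step 1: prey: 57+22-11=68; pred: 5+2-2=5
Step 2: prey: 68+27-13=82; pred: 5+3-2=6
Step 3: prey: 82+32-19=95; pred: 6+4-2=8
Step 4: prey: 95+38-30=103; pred: 8+7-3=12
Step 5: prey: 103+41-49=95; pred: 12+12-4=20
Step 6: prey: 95+38-76=57; pred: 20+19-8=31
Step 7: prey: 57+22-70=9; pred: 31+17-12=36
Step 8: prey: 9+3-12=0; pred: 36+3-14=25
Step 9: prey: 0+0-0=0; pred: 25+0-10=15
Step 10: prey: 0+0-0=0; pred: 15+0-6=9
Step 11: prey: 0+0-0=0; pred: 9+0-3=6
Step 12: prey: 0+0-0=0; pred: 6+0-2=4
Max prey = 103 at step 4

Answer: 103 4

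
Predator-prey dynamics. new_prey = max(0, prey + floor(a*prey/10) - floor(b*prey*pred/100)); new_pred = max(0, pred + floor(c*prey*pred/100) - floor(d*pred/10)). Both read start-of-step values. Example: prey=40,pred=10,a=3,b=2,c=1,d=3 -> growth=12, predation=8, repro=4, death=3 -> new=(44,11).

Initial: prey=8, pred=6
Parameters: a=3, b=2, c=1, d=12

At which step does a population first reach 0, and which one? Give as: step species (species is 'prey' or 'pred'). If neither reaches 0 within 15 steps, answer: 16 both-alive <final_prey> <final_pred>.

Answer: 1 pred

Derivation:
Step 1: prey: 8+2-0=10; pred: 6+0-7=0
First extinction: pred at step 1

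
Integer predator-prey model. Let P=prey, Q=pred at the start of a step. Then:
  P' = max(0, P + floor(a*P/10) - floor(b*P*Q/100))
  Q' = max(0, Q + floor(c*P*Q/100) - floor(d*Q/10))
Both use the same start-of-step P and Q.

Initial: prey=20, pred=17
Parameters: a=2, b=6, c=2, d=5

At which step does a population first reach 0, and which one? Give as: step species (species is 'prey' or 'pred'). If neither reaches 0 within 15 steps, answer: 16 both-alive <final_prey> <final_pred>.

Answer: 16 both-alive 1 1

Derivation:
Step 1: prey: 20+4-20=4; pred: 17+6-8=15
Step 2: prey: 4+0-3=1; pred: 15+1-7=9
Step 3: prey: 1+0-0=1; pred: 9+0-4=5
Step 4: prey: 1+0-0=1; pred: 5+0-2=3
Step 5: prey: 1+0-0=1; pred: 3+0-1=2
Step 6: prey: 1+0-0=1; pred: 2+0-1=1
Step 7: prey: 1+0-0=1; pred: 1+0-0=1
Steps 8-15: state stable at prey=1, pred=1 (no change)
No extinction within 15 steps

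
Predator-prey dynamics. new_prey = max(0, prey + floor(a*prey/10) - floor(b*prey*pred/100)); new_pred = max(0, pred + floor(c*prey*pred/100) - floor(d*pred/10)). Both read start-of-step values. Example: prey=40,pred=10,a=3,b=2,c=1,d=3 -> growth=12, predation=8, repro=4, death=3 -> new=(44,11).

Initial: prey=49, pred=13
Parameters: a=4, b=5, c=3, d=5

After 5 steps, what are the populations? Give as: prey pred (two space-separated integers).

Answer: 0 6

Derivation:
Step 1: prey: 49+19-31=37; pred: 13+19-6=26
Step 2: prey: 37+14-48=3; pred: 26+28-13=41
Step 3: prey: 3+1-6=0; pred: 41+3-20=24
Step 4: prey: 0+0-0=0; pred: 24+0-12=12
Step 5: prey: 0+0-0=0; pred: 12+0-6=6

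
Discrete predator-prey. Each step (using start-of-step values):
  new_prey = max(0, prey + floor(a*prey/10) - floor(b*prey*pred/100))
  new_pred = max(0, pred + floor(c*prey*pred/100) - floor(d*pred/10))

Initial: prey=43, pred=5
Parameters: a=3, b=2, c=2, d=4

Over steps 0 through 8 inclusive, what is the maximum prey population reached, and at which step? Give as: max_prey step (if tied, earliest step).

Step 1: prey: 43+12-4=51; pred: 5+4-2=7
Step 2: prey: 51+15-7=59; pred: 7+7-2=12
Step 3: prey: 59+17-14=62; pred: 12+14-4=22
Step 4: prey: 62+18-27=53; pred: 22+27-8=41
Step 5: prey: 53+15-43=25; pred: 41+43-16=68
Step 6: prey: 25+7-34=0; pred: 68+34-27=75
Step 7: prey: 0+0-0=0; pred: 75+0-30=45
Step 8: prey: 0+0-0=0; pred: 45+0-18=27
Max prey = 62 at step 3

Answer: 62 3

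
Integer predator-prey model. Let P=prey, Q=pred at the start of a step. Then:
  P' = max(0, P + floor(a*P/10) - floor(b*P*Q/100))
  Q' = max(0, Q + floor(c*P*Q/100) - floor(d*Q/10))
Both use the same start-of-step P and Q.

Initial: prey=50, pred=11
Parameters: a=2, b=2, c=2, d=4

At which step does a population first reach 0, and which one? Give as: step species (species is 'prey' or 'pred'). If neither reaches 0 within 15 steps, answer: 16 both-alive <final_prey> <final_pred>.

Answer: 16 both-alive 2 2

Derivation:
Step 1: prey: 50+10-11=49; pred: 11+11-4=18
Step 2: prey: 49+9-17=41; pred: 18+17-7=28
Step 3: prey: 41+8-22=27; pred: 28+22-11=39
Step 4: prey: 27+5-21=11; pred: 39+21-15=45
Step 5: prey: 11+2-9=4; pred: 45+9-18=36
Step 6: prey: 4+0-2=2; pred: 36+2-14=24
Step 7: prey: 2+0-0=2; pred: 24+0-9=15
Step 8: prey: 2+0-0=2; pred: 15+0-6=9
Step 9: prey: 2+0-0=2; pred: 9+0-3=6
Step 10: prey: 2+0-0=2; pred: 6+0-2=4
Step 11: prey: 2+0-0=2; pred: 4+0-1=3
Step 12: prey: 2+0-0=2; pred: 3+0-1=2
Step 13: prey: 2+0-0=2; pred: 2+0-0=2
Steps 14-15: state stable at prey=2, pred=2 (no change)
No extinction within 15 steps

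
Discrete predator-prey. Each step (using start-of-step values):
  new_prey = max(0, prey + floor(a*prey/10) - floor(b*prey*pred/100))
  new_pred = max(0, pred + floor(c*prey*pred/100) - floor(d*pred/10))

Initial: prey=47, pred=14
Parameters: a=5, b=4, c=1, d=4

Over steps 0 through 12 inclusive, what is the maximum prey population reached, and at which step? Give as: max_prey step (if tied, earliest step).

Step 1: prey: 47+23-26=44; pred: 14+6-5=15
Step 2: prey: 44+22-26=40; pred: 15+6-6=15
Step 3: prey: 40+20-24=36; pred: 15+6-6=15
Step 4: prey: 36+18-21=33; pred: 15+5-6=14
Step 5: prey: 33+16-18=31; pred: 14+4-5=13
Step 6: prey: 31+15-16=30; pred: 13+4-5=12
Step 7: prey: 30+15-14=31; pred: 12+3-4=11
Step 8: prey: 31+15-13=33; pred: 11+3-4=10
Step 9: prey: 33+16-13=36; pred: 10+3-4=9
Step 10: prey: 36+18-12=42; pred: 9+3-3=9
Step 11: prey: 42+21-15=48; pred: 9+3-3=9
Step 12: prey: 48+24-17=55; pred: 9+4-3=10
Max prey = 55 at step 12

Answer: 55 12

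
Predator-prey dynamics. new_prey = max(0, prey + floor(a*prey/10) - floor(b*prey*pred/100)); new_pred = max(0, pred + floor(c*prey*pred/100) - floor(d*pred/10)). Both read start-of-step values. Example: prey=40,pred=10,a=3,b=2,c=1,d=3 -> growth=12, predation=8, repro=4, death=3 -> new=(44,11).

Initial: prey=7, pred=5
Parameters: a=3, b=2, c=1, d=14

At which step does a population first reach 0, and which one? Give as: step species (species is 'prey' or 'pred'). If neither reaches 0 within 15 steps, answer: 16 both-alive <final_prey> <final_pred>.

Answer: 1 pred

Derivation:
Step 1: prey: 7+2-0=9; pred: 5+0-7=0
First extinction: pred at step 1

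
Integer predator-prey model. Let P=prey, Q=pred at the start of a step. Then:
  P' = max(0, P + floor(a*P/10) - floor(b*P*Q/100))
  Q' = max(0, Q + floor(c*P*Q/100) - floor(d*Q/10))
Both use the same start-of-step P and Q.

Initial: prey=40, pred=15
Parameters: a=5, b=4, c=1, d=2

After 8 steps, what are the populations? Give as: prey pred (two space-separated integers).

Step 1: prey: 40+20-24=36; pred: 15+6-3=18
Step 2: prey: 36+18-25=29; pred: 18+6-3=21
Step 3: prey: 29+14-24=19; pred: 21+6-4=23
Step 4: prey: 19+9-17=11; pred: 23+4-4=23
Step 5: prey: 11+5-10=6; pred: 23+2-4=21
Step 6: prey: 6+3-5=4; pred: 21+1-4=18
Step 7: prey: 4+2-2=4; pred: 18+0-3=15
Step 8: prey: 4+2-2=4; pred: 15+0-3=12

Answer: 4 12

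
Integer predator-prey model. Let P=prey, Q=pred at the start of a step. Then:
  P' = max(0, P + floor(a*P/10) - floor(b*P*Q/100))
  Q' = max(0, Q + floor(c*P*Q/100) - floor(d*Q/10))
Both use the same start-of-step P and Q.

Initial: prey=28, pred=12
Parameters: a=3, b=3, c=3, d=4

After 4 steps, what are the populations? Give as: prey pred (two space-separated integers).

Answer: 5 26

Derivation:
Step 1: prey: 28+8-10=26; pred: 12+10-4=18
Step 2: prey: 26+7-14=19; pred: 18+14-7=25
Step 3: prey: 19+5-14=10; pred: 25+14-10=29
Step 4: prey: 10+3-8=5; pred: 29+8-11=26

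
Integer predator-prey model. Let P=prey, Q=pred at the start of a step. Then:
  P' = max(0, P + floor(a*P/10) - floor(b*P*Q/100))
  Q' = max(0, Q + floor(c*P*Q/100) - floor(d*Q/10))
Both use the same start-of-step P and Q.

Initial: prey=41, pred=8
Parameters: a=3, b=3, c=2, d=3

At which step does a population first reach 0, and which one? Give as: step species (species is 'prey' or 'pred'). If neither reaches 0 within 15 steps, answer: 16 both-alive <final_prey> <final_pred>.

Answer: 6 prey

Derivation:
Step 1: prey: 41+12-9=44; pred: 8+6-2=12
Step 2: prey: 44+13-15=42; pred: 12+10-3=19
Step 3: prey: 42+12-23=31; pred: 19+15-5=29
Step 4: prey: 31+9-26=14; pred: 29+17-8=38
Step 5: prey: 14+4-15=3; pred: 38+10-11=37
Step 6: prey: 3+0-3=0; pred: 37+2-11=28
First extinction: prey at step 6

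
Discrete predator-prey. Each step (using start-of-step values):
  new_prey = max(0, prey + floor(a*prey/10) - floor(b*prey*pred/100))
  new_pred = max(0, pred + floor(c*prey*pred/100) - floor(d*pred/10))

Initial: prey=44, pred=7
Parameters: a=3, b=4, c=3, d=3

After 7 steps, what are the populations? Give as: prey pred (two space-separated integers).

Step 1: prey: 44+13-12=45; pred: 7+9-2=14
Step 2: prey: 45+13-25=33; pred: 14+18-4=28
Step 3: prey: 33+9-36=6; pred: 28+27-8=47
Step 4: prey: 6+1-11=0; pred: 47+8-14=41
Step 5: prey: 0+0-0=0; pred: 41+0-12=29
Step 6: prey: 0+0-0=0; pred: 29+0-8=21
Step 7: prey: 0+0-0=0; pred: 21+0-6=15

Answer: 0 15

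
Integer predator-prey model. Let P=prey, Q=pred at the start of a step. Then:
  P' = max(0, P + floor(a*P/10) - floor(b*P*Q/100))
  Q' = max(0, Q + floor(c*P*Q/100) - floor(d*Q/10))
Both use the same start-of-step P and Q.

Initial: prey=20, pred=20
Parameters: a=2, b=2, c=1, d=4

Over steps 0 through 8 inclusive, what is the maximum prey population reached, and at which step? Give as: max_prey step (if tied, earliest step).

Answer: 21 8

Derivation:
Step 1: prey: 20+4-8=16; pred: 20+4-8=16
Step 2: prey: 16+3-5=14; pred: 16+2-6=12
Step 3: prey: 14+2-3=13; pred: 12+1-4=9
Step 4: prey: 13+2-2=13; pred: 9+1-3=7
Step 5: prey: 13+2-1=14; pred: 7+0-2=5
Step 6: prey: 14+2-1=15; pred: 5+0-2=3
Step 7: prey: 15+3-0=18; pred: 3+0-1=2
Step 8: prey: 18+3-0=21; pred: 2+0-0=2
Max prey = 21 at step 8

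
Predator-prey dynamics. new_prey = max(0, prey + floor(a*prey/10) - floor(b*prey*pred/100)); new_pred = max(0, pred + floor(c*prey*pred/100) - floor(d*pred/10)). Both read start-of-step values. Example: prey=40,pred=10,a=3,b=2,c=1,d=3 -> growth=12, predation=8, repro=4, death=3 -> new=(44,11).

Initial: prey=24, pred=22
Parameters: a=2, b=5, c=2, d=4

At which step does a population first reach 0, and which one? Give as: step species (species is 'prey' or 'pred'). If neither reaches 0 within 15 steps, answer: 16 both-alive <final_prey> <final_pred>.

Answer: 2 prey

Derivation:
Step 1: prey: 24+4-26=2; pred: 22+10-8=24
Step 2: prey: 2+0-2=0; pred: 24+0-9=15
First extinction: prey at step 2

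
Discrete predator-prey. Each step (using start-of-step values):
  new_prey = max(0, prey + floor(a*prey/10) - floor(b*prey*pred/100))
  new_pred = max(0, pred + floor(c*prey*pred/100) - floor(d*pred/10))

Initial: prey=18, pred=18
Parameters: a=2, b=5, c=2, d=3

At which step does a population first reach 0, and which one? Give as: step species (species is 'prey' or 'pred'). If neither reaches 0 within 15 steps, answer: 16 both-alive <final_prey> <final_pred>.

Answer: 16 both-alive 1 3

Derivation:
Step 1: prey: 18+3-16=5; pred: 18+6-5=19
Step 2: prey: 5+1-4=2; pred: 19+1-5=15
Step 3: prey: 2+0-1=1; pred: 15+0-4=11
Step 4: prey: 1+0-0=1; pred: 11+0-3=8
Step 5: prey: 1+0-0=1; pred: 8+0-2=6
Step 6: prey: 1+0-0=1; pred: 6+0-1=5
Step 7: prey: 1+0-0=1; pred: 5+0-1=4
Step 8: prey: 1+0-0=1; pred: 4+0-1=3
Step 9: prey: 1+0-0=1; pred: 3+0-0=3
Steps 10-15: state stable at prey=1, pred=3 (no change)
No extinction within 15 steps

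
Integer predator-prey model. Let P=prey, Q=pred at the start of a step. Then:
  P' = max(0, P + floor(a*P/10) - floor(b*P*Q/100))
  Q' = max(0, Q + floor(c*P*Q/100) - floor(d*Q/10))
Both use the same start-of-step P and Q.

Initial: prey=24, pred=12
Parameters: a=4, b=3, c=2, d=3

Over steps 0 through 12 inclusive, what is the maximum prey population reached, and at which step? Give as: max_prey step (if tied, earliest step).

Step 1: prey: 24+9-8=25; pred: 12+5-3=14
Step 2: prey: 25+10-10=25; pred: 14+7-4=17
Step 3: prey: 25+10-12=23; pred: 17+8-5=20
Step 4: prey: 23+9-13=19; pred: 20+9-6=23
Step 5: prey: 19+7-13=13; pred: 23+8-6=25
Step 6: prey: 13+5-9=9; pred: 25+6-7=24
Step 7: prey: 9+3-6=6; pred: 24+4-7=21
Step 8: prey: 6+2-3=5; pred: 21+2-6=17
Step 9: prey: 5+2-2=5; pred: 17+1-5=13
Step 10: prey: 5+2-1=6; pred: 13+1-3=11
Step 11: prey: 6+2-1=7; pred: 11+1-3=9
Step 12: prey: 7+2-1=8; pred: 9+1-2=8
Max prey = 25 at step 1

Answer: 25 1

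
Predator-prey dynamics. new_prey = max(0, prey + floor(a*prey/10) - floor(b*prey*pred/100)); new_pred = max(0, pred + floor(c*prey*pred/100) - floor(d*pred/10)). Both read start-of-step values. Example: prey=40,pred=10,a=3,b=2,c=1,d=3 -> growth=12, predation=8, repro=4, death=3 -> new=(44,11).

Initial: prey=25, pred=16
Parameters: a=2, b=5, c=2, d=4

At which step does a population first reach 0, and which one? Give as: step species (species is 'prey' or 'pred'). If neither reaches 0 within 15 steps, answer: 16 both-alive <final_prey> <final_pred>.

Step 1: prey: 25+5-20=10; pred: 16+8-6=18
Step 2: prey: 10+2-9=3; pred: 18+3-7=14
Step 3: prey: 3+0-2=1; pred: 14+0-5=9
Step 4: prey: 1+0-0=1; pred: 9+0-3=6
Step 5: prey: 1+0-0=1; pred: 6+0-2=4
Step 6: prey: 1+0-0=1; pred: 4+0-1=3
Step 7: prey: 1+0-0=1; pred: 3+0-1=2
Step 8: prey: 1+0-0=1; pred: 2+0-0=2
Steps 9-15: state stable at prey=1, pred=2 (no change)
No extinction within 15 steps

Answer: 16 both-alive 1 2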